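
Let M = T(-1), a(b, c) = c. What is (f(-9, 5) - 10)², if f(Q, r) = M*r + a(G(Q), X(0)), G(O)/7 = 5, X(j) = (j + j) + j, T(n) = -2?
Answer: 400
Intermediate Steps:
X(j) = 3*j (X(j) = 2*j + j = 3*j)
G(O) = 35 (G(O) = 7*5 = 35)
M = -2
f(Q, r) = -2*r (f(Q, r) = -2*r + 3*0 = -2*r + 0 = -2*r)
(f(-9, 5) - 10)² = (-2*5 - 10)² = (-10 - 10)² = (-20)² = 400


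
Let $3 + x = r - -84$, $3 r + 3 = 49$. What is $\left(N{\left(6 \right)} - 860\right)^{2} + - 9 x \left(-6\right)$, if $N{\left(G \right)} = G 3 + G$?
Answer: $704098$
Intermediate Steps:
$r = \frac{46}{3}$ ($r = -1 + \frac{1}{3} \cdot 49 = -1 + \frac{49}{3} = \frac{46}{3} \approx 15.333$)
$x = \frac{289}{3}$ ($x = -3 + \left(\frac{46}{3} - -84\right) = -3 + \left(\frac{46}{3} + 84\right) = -3 + \frac{298}{3} = \frac{289}{3} \approx 96.333$)
$N{\left(G \right)} = 4 G$ ($N{\left(G \right)} = 3 G + G = 4 G$)
$\left(N{\left(6 \right)} - 860\right)^{2} + - 9 x \left(-6\right) = \left(4 \cdot 6 - 860\right)^{2} + \left(-9\right) \frac{289}{3} \left(-6\right) = \left(24 - 860\right)^{2} - -5202 = \left(-836\right)^{2} + 5202 = 698896 + 5202 = 704098$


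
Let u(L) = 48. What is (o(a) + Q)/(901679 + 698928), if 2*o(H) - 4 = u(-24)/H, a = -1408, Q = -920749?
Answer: -162051475/281706832 ≈ -0.57525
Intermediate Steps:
o(H) = 2 + 24/H (o(H) = 2 + (48/H)/2 = 2 + 24/H)
(o(a) + Q)/(901679 + 698928) = ((2 + 24/(-1408)) - 920749)/(901679 + 698928) = ((2 + 24*(-1/1408)) - 920749)/1600607 = ((2 - 3/176) - 920749)*(1/1600607) = (349/176 - 920749)*(1/1600607) = -162051475/176*1/1600607 = -162051475/281706832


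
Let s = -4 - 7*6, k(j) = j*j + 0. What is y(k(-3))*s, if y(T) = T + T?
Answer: -828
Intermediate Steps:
k(j) = j² (k(j) = j² + 0 = j²)
y(T) = 2*T
s = -46 (s = -4 - 42 = -46)
y(k(-3))*s = (2*(-3)²)*(-46) = (2*9)*(-46) = 18*(-46) = -828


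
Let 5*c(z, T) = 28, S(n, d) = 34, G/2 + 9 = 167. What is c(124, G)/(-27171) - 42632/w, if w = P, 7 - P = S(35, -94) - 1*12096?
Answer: -643567588/182181555 ≈ -3.5326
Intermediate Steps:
G = 316 (G = -18 + 2*167 = -18 + 334 = 316)
P = 12069 (P = 7 - (34 - 1*12096) = 7 - (34 - 12096) = 7 - 1*(-12062) = 7 + 12062 = 12069)
w = 12069
c(z, T) = 28/5 (c(z, T) = (1/5)*28 = 28/5)
c(124, G)/(-27171) - 42632/w = (28/5)/(-27171) - 42632/12069 = (28/5)*(-1/27171) - 42632*1/12069 = -28/135855 - 42632/12069 = -643567588/182181555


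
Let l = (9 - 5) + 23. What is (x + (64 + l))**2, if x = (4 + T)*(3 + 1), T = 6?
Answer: 17161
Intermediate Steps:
l = 27 (l = 4 + 23 = 27)
x = 40 (x = (4 + 6)*(3 + 1) = 10*4 = 40)
(x + (64 + l))**2 = (40 + (64 + 27))**2 = (40 + 91)**2 = 131**2 = 17161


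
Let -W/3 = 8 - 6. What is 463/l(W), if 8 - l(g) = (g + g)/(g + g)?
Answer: 463/7 ≈ 66.143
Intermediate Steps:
W = -6 (W = -3*(8 - 6) = -3*2 = -6)
l(g) = 7 (l(g) = 8 - (g + g)/(g + g) = 8 - 2*g/(2*g) = 8 - 2*g*1/(2*g) = 8 - 1*1 = 8 - 1 = 7)
463/l(W) = 463/7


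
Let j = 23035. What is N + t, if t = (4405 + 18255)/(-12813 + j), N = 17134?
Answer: 87583204/5111 ≈ 17136.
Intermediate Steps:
t = 11330/5111 (t = (4405 + 18255)/(-12813 + 23035) = 22660/10222 = 22660*(1/10222) = 11330/5111 ≈ 2.2168)
N + t = 17134 + 11330/5111 = 87583204/5111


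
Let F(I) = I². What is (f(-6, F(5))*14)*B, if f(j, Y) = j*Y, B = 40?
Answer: -84000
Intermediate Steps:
f(j, Y) = Y*j
(f(-6, F(5))*14)*B = ((5²*(-6))*14)*40 = ((25*(-6))*14)*40 = -150*14*40 = -2100*40 = -84000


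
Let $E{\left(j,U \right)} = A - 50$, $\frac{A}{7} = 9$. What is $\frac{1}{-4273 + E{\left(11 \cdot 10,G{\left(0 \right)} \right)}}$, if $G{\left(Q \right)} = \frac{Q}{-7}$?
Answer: $- \frac{1}{4260} \approx -0.00023474$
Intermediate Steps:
$A = 63$ ($A = 7 \cdot 9 = 63$)
$G{\left(Q \right)} = - \frac{Q}{7}$ ($G{\left(Q \right)} = Q \left(- \frac{1}{7}\right) = - \frac{Q}{7}$)
$E{\left(j,U \right)} = 13$ ($E{\left(j,U \right)} = 63 - 50 = 13$)
$\frac{1}{-4273 + E{\left(11 \cdot 10,G{\left(0 \right)} \right)}} = \frac{1}{-4273 + 13} = \frac{1}{-4260} = - \frac{1}{4260}$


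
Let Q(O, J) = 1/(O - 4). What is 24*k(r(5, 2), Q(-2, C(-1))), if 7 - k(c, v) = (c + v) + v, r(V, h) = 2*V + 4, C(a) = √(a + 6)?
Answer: -160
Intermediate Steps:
C(a) = √(6 + a)
Q(O, J) = 1/(-4 + O)
r(V, h) = 4 + 2*V
k(c, v) = 7 - c - 2*v (k(c, v) = 7 - ((c + v) + v) = 7 - (c + 2*v) = 7 + (-c - 2*v) = 7 - c - 2*v)
24*k(r(5, 2), Q(-2, C(-1))) = 24*(7 - (4 + 2*5) - 2/(-4 - 2)) = 24*(7 - (4 + 10) - 2/(-6)) = 24*(7 - 1*14 - 2*(-⅙)) = 24*(7 - 14 + ⅓) = 24*(-20/3) = -160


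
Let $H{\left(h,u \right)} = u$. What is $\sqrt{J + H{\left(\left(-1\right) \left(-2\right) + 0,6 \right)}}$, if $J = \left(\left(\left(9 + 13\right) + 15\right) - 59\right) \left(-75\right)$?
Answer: $6 \sqrt{46} \approx 40.694$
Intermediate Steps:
$J = 1650$ ($J = \left(\left(22 + 15\right) - 59\right) \left(-75\right) = \left(37 - 59\right) \left(-75\right) = \left(-22\right) \left(-75\right) = 1650$)
$\sqrt{J + H{\left(\left(-1\right) \left(-2\right) + 0,6 \right)}} = \sqrt{1650 + 6} = \sqrt{1656} = 6 \sqrt{46}$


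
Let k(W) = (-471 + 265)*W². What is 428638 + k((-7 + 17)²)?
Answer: -1631362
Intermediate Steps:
k(W) = -206*W²
428638 + k((-7 + 17)²) = 428638 - 206*(-7 + 17)⁴ = 428638 - 206*(10²)² = 428638 - 206*100² = 428638 - 206*10000 = 428638 - 2060000 = -1631362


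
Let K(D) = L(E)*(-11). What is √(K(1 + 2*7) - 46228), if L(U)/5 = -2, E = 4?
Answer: I*√46118 ≈ 214.75*I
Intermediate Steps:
L(U) = -10 (L(U) = 5*(-2) = -10)
K(D) = 110 (K(D) = -10*(-11) = 110)
√(K(1 + 2*7) - 46228) = √(110 - 46228) = √(-46118) = I*√46118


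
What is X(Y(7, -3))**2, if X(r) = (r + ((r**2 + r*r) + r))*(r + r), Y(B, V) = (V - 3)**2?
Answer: 36790308864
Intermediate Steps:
Y(B, V) = (-3 + V)**2
X(r) = 2*r*(2*r + 2*r**2) (X(r) = (r + ((r**2 + r**2) + r))*(2*r) = (r + (2*r**2 + r))*(2*r) = (r + (r + 2*r**2))*(2*r) = (2*r + 2*r**2)*(2*r) = 2*r*(2*r + 2*r**2))
X(Y(7, -3))**2 = (4*((-3 - 3)**2)**2*(1 + (-3 - 3)**2))**2 = (4*((-6)**2)**2*(1 + (-6)**2))**2 = (4*36**2*(1 + 36))**2 = (4*1296*37)**2 = 191808**2 = 36790308864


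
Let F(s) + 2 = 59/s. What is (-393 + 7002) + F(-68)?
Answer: 449217/68 ≈ 6606.1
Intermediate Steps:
F(s) = -2 + 59/s
(-393 + 7002) + F(-68) = (-393 + 7002) + (-2 + 59/(-68)) = 6609 + (-2 + 59*(-1/68)) = 6609 + (-2 - 59/68) = 6609 - 195/68 = 449217/68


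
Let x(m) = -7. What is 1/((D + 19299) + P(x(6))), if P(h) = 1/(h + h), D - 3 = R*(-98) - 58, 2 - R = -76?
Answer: 14/162399 ≈ 8.6207e-5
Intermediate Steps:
R = 78 (R = 2 - 1*(-76) = 2 + 76 = 78)
D = -7699 (D = 3 + (78*(-98) - 58) = 3 + (-7644 - 58) = 3 - 7702 = -7699)
P(h) = 1/(2*h)
1/((D + 19299) + P(x(6))) = 1/((-7699 + 19299) + (½)/(-7)) = 1/(11600 + (½)*(-⅐)) = 1/(11600 - 1/14) = 1/(162399/14) = 14/162399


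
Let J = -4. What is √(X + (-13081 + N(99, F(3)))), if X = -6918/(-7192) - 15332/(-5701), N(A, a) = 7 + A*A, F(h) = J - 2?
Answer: I*√343512627670708723/10250398 ≈ 57.178*I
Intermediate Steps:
F(h) = -6 (F(h) = -4 - 2 = -6)
N(A, a) = 7 + A²
X = 74853631/20500796 (X = -6918*(-1/7192) - 15332*(-1/5701) = 3459/3596 + 15332/5701 = 74853631/20500796 ≈ 3.6513)
√(X + (-13081 + N(99, F(3)))) = √(74853631/20500796 + (-13081 + (7 + 99²))) = √(74853631/20500796 + (-13081 + (7 + 9801))) = √(74853631/20500796 + (-13081 + 9808)) = √(74853631/20500796 - 3273) = √(-67024251677/20500796) = I*√343512627670708723/10250398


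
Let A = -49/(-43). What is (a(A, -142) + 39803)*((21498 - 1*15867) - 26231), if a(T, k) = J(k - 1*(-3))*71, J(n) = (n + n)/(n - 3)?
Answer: -822805200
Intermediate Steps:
J(n) = 2*n/(-3 + n) (J(n) = (2*n)/(-3 + n) = 2*n/(-3 + n))
A = 49/43 (A = -49*(-1/43) = 49/43 ≈ 1.1395)
a(T, k) = 142*(3 + k)/k (a(T, k) = (2*(k - 1*(-3))/(-3 + (k - 1*(-3))))*71 = (2*(k + 3)/(-3 + (k + 3)))*71 = (2*(3 + k)/(-3 + (3 + k)))*71 = (2*(3 + k)/k)*71 = 142*(3 + k)/k)
(a(A, -142) + 39803)*((21498 - 1*15867) - 26231) = ((142 + 426/(-142)) + 39803)*((21498 - 1*15867) - 26231) = ((142 + 426*(-1/142)) + 39803)*((21498 - 15867) - 26231) = ((142 - 3) + 39803)*(5631 - 26231) = (139 + 39803)*(-20600) = 39942*(-20600) = -822805200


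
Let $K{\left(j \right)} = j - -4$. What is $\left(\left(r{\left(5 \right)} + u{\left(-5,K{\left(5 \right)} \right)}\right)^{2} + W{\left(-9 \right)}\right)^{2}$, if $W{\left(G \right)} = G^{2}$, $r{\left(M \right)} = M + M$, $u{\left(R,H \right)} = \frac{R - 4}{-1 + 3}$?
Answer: $\frac{198025}{16} \approx 12377.0$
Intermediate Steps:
$K{\left(j \right)} = 4 + j$ ($K{\left(j \right)} = j + 4 = 4 + j$)
$u{\left(R,H \right)} = -2 + \frac{R}{2}$ ($u{\left(R,H \right)} = \frac{-4 + R}{2} = \left(-4 + R\right) \frac{1}{2} = -2 + \frac{R}{2}$)
$r{\left(M \right)} = 2 M$
$\left(\left(r{\left(5 \right)} + u{\left(-5,K{\left(5 \right)} \right)}\right)^{2} + W{\left(-9 \right)}\right)^{2} = \left(\left(2 \cdot 5 + \left(-2 + \frac{1}{2} \left(-5\right)\right)\right)^{2} + \left(-9\right)^{2}\right)^{2} = \left(\left(10 - \frac{9}{2}\right)^{2} + 81\right)^{2} = \left(\left(\frac{11}{2}\right)^{2} + 81\right)^{2} = \left(\frac{121}{4} + 81\right)^{2} = \left(\frac{445}{4}\right)^{2} = \frac{198025}{16}$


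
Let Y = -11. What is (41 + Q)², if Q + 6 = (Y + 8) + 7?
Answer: 1521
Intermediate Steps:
Q = -2 (Q = -6 + ((-11 + 8) + 7) = -6 + (-3 + 7) = -6 + 4 = -2)
(41 + Q)² = (41 - 2)² = 39² = 1521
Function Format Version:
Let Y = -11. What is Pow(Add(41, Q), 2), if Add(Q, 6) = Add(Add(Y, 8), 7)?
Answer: 1521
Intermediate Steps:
Q = -2 (Q = Add(-6, Add(Add(-11, 8), 7)) = Add(-6, Add(-3, 7)) = Add(-6, 4) = -2)
Pow(Add(41, Q), 2) = Pow(Add(41, -2), 2) = Pow(39, 2) = 1521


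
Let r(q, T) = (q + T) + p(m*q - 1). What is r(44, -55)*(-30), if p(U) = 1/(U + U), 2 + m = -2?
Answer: 19475/59 ≈ 330.08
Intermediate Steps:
m = -4 (m = -2 - 2 = -4)
p(U) = 1/(2*U)
r(q, T) = T + q + 1/(2*(-1 - 4*q)) (r(q, T) = (q + T) + 1/(2*(-4*q - 1)) = (T + q) + 1/(2*(-1 - 4*q)) = T + q + 1/(2*(-1 - 4*q)))
r(44, -55)*(-30) = (-55 + 44 - 1/(2*(1 + 4*44)))*(-30) = (-55 + 44 - 1/(2*(1 + 176)))*(-30) = (-55 + 44 - ½/177)*(-30) = (-55 + 44 - ½*1/177)*(-30) = (-55 + 44 - 1/354)*(-30) = -3895/354*(-30) = 19475/59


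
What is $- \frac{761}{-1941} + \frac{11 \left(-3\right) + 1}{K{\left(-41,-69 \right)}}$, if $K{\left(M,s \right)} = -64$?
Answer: $\frac{3463}{3882} \approx 0.89207$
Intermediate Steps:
$- \frac{761}{-1941} + \frac{11 \left(-3\right) + 1}{K{\left(-41,-69 \right)}} = - \frac{761}{-1941} + \frac{11 \left(-3\right) + 1}{-64} = \left(-761\right) \left(- \frac{1}{1941}\right) + \left(-33 + 1\right) \left(- \frac{1}{64}\right) = \frac{761}{1941} - - \frac{1}{2} = \frac{761}{1941} + \frac{1}{2} = \frac{3463}{3882}$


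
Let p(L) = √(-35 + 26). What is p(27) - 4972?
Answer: -4972 + 3*I ≈ -4972.0 + 3.0*I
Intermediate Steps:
p(L) = 3*I (p(L) = √(-9) = 3*I)
p(27) - 4972 = 3*I - 4972 = -4972 + 3*I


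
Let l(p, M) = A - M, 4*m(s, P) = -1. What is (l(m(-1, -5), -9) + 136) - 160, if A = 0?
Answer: -15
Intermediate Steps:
m(s, P) = -¼ (m(s, P) = (¼)*(-1) = -¼)
l(p, M) = -M (l(p, M) = 0 - M = -M)
(l(m(-1, -5), -9) + 136) - 160 = (-1*(-9) + 136) - 160 = (9 + 136) - 160 = 145 - 160 = -15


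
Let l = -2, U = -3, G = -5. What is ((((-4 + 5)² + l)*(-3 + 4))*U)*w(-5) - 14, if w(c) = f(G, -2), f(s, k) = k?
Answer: -20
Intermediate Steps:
w(c) = -2
((((-4 + 5)² + l)*(-3 + 4))*U)*w(-5) - 14 = ((((-4 + 5)² - 2)*(-3 + 4))*(-3))*(-2) - 14 = (((1² - 2)*1)*(-3))*(-2) - 14 = (((1 - 2)*1)*(-3))*(-2) - 14 = (-1*1*(-3))*(-2) - 14 = -1*(-3)*(-2) - 14 = 3*(-2) - 14 = -6 - 14 = -20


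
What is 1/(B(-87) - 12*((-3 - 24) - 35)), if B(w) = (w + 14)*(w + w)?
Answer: 1/13446 ≈ 7.4372e-5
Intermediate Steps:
B(w) = 2*w*(14 + w) (B(w) = (14 + w)*(2*w) = 2*w*(14 + w))
1/(B(-87) - 12*((-3 - 24) - 35)) = 1/(2*(-87)*(14 - 87) - 12*((-3 - 24) - 35)) = 1/(2*(-87)*(-73) - 12*(-27 - 35)) = 1/(12702 - 12*(-62)) = 1/(12702 + 744) = 1/13446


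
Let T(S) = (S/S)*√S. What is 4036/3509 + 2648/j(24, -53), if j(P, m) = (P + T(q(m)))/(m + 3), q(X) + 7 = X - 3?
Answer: -3715873132/747417 + 132400*I*√7/213 ≈ -4971.6 + 1644.6*I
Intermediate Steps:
q(X) = -10 + X (q(X) = -7 + (X - 3) = -7 + (-3 + X) = -10 + X)
T(S) = √S (T(S) = 1*√S = √S)
j(P, m) = (P + √(-10 + m))/(3 + m) (j(P, m) = (P + √(-10 + m))/(m + 3) = (P + √(-10 + m))/(3 + m))
4036/3509 + 2648/j(24, -53) = 4036/3509 + 2648/(((24 + √(-10 - 53))/(3 - 53))) = 4036*(1/3509) + 2648/(((24 + √(-63))/(-50))) = 4036/3509 + 2648/((-(24 + 3*I*√7)/50)) = 4036/3509 + 2648/(-12/25 - 3*I*√7/50)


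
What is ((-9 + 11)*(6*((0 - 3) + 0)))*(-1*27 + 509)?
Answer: -17352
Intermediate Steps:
((-9 + 11)*(6*((0 - 3) + 0)))*(-1*27 + 509) = (2*(6*(-3 + 0)))*(-27 + 509) = (2*(6*(-3)))*482 = (2*(-18))*482 = -36*482 = -17352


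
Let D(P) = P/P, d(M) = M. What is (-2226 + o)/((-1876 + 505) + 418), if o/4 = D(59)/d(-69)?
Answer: 153598/65757 ≈ 2.3358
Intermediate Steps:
D(P) = 1
o = -4/69 (o = 4*(1/(-69)) = 4*(1*(-1/69)) = 4*(-1/69) = -4/69 ≈ -0.057971)
(-2226 + o)/((-1876 + 505) + 418) = (-2226 - 4/69)/((-1876 + 505) + 418) = -153598/(69*(-1371 + 418)) = -153598/69/(-953) = -153598/69*(-1/953) = 153598/65757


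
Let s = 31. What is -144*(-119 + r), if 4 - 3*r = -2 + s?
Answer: 18336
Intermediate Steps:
r = -25/3 (r = 4/3 - (-2 + 31)/3 = 4/3 - ⅓*29 = 4/3 - 29/3 = -25/3 ≈ -8.3333)
-144*(-119 + r) = -144*(-119 - 25/3) = -144*(-382/3) = 18336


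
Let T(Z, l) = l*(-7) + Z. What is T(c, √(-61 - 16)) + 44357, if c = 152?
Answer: 44509 - 7*I*√77 ≈ 44509.0 - 61.425*I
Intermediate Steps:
T(Z, l) = Z - 7*l (T(Z, l) = -7*l + Z = Z - 7*l)
T(c, √(-61 - 16)) + 44357 = (152 - 7*√(-61 - 16)) + 44357 = (152 - 7*I*√77) + 44357 = 44509 - 7*I*√77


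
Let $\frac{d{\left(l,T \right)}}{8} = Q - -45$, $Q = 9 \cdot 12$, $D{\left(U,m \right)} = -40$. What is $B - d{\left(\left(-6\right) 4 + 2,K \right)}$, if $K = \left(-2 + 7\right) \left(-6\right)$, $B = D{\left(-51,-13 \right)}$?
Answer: $-1264$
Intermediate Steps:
$B = -40$
$Q = 108$
$K = -30$ ($K = 5 \left(-6\right) = -30$)
$d{\left(l,T \right)} = 1224$ ($d{\left(l,T \right)} = 8 \left(108 - -45\right) = 8 \left(108 + 45\right) = 8 \cdot 153 = 1224$)
$B - d{\left(\left(-6\right) 4 + 2,K \right)} = -40 - 1224 = -1264$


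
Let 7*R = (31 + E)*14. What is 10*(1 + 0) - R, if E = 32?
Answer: -116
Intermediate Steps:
R = 126 (R = ((31 + 32)*14)/7 = (63*14)/7 = (⅐)*882 = 126)
10*(1 + 0) - R = 10*(1 + 0) - 1*126 = 10*1 - 126 = 10 - 126 = -116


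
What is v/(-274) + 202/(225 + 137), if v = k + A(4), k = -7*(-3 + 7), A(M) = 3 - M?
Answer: 32923/49594 ≈ 0.66385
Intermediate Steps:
k = -28 (k = -7*4 = -28)
v = -29 (v = -28 + (3 - 1*4) = -28 + (3 - 4) = -28 - 1 = -29)
v/(-274) + 202/(225 + 137) = -29/(-274) + 202/(225 + 137) = -29*(-1/274) + 202/362 = 29/274 + 202*(1/362) = 29/274 + 101/181 = 32923/49594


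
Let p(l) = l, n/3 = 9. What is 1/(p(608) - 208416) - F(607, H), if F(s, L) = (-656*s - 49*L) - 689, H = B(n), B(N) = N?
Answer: 83165592831/207808 ≈ 4.0020e+5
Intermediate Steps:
n = 27 (n = 3*9 = 27)
H = 27
F(s, L) = -689 - 656*s - 49*L
1/(p(608) - 208416) - F(607, H) = 1/(608 - 208416) - (-689 - 656*607 - 49*27) = 1/(-207808) - (-689 - 398192 - 1323) = -1/207808 - 1*(-400204) = -1/207808 + 400204 = 83165592831/207808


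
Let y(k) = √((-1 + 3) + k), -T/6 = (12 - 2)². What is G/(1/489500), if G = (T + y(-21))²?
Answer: 176210699500 - 587400000*I*√19 ≈ 1.7621e+11 - 2.5604e+9*I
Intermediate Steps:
T = -600 (T = -6*(12 - 2)² = -6*10² = -6*100 = -600)
y(k) = √(2 + k)
G = (-600 + I*√19)² (G = (-600 + √(2 - 21))² = (-600 + √(-19))² = (-600 + I*√19)² ≈ 3.5998e+5 - 5231.0*I)
G/(1/489500) = (600 - I*√19)²/(1/489500) = (600 - I*√19)²*489500 = 489500*(600 - I*√19)²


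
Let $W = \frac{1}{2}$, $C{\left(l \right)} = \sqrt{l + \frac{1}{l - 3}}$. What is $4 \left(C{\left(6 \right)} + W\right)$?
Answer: $2 + \frac{4 \sqrt{57}}{3} \approx 12.066$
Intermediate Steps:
$C{\left(l \right)} = \sqrt{l + \frac{1}{-3 + l}}$
$W = \frac{1}{2} \approx 0.5$
$4 \left(C{\left(6 \right)} + W\right) = 4 \left(\sqrt{\frac{1 + 6 \left(-3 + 6\right)}{-3 + 6}} + \frac{1}{2}\right) = 4 \left(\sqrt{\frac{1 + 6 \cdot 3}{3}} + \frac{1}{2}\right) = 4 \left(\sqrt{\frac{1 + 18}{3}} + \frac{1}{2}\right) = 4 \left(\sqrt{\frac{1}{3} \cdot 19} + \frac{1}{2}\right) = 4 \left(\sqrt{\frac{19}{3}} + \frac{1}{2}\right) = 4 \left(\frac{\sqrt{57}}{3} + \frac{1}{2}\right) = 4 \left(\frac{1}{2} + \frac{\sqrt{57}}{3}\right) = 2 + \frac{4 \sqrt{57}}{3}$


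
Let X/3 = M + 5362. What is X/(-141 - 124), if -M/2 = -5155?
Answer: -47016/265 ≈ -177.42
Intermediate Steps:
M = 10310 (M = -2*(-5155) = 10310)
X = 47016 (X = 3*(10310 + 5362) = 3*15672 = 47016)
X/(-141 - 124) = 47016/(-141 - 124) = 47016/(-265) = 47016*(-1/265) = -47016/265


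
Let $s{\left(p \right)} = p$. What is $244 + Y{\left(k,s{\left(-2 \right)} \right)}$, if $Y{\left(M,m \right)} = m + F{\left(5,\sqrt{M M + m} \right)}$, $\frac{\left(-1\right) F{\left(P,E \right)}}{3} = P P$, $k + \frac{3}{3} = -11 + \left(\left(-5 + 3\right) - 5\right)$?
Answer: $167$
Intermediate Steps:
$k = -19$ ($k = -1 + \left(-11 + \left(\left(-5 + 3\right) - 5\right)\right) = -1 - 18 = -19$)
$F{\left(P,E \right)} = - 3 P^{2}$ ($F{\left(P,E \right)} = - 3 P P = - 3 P^{2}$)
$Y{\left(M,m \right)} = -75 + m$ ($Y{\left(M,m \right)} = m - 3 \cdot 5^{2} = m - 75 = -75 + m$)
$244 + Y{\left(k,s{\left(-2 \right)} \right)} = 244 - 77 = 167$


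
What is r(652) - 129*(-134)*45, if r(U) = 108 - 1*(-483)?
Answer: 778461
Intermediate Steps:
r(U) = 591 (r(U) = 108 + 483 = 591)
r(652) - 129*(-134)*45 = 591 - 129*(-134)*45 = 591 + 17286*45 = 591 + 777870 = 778461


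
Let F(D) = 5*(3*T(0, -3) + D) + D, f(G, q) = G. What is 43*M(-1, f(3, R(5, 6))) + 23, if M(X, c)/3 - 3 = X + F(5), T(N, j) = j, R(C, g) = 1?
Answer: -1654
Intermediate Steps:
F(D) = -45 + 6*D (F(D) = 5*(3*(-3) + D) + D = 5*(-9 + D) + D = (-45 + 5*D) + D = -45 + 6*D)
M(X, c) = -36 + 3*X (M(X, c) = 9 + 3*(X + (-45 + 6*5)) = 9 + 3*(X + (-45 + 30)) = 9 + 3*(X - 15) = 9 + 3*(-15 + X) = 9 + (-45 + 3*X) = -36 + 3*X)
43*M(-1, f(3, R(5, 6))) + 23 = 43*(-36 + 3*(-1)) + 23 = 43*(-36 - 3) + 23 = 43*(-39) + 23 = -1677 + 23 = -1654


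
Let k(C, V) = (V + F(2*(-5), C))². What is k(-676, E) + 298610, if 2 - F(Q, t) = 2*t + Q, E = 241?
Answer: 2874635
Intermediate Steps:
F(Q, t) = 2 - Q - 2*t (F(Q, t) = 2 - (2*t + Q) = 2 - (Q + 2*t) = 2 + (-Q - 2*t) = 2 - Q - 2*t)
k(C, V) = (12 + V - 2*C)² (k(C, V) = (V + (2 - 2*(-5) - 2*C))² = (V + (2 - 1*(-10) - 2*C))² = (V + (2 + 10 - 2*C))² = (V + (12 - 2*C))² = (12 + V - 2*C)²)
k(-676, E) + 298610 = (12 + 241 - 2*(-676))² + 298610 = (12 + 241 + 1352)² + 298610 = 1605² + 298610 = 2576025 + 298610 = 2874635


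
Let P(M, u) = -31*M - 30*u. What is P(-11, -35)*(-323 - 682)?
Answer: -1397955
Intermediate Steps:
P(-11, -35)*(-323 - 682) = (-31*(-11) - 30*(-35))*(-323 - 682) = (341 + 1050)*(-1005) = 1391*(-1005) = -1397955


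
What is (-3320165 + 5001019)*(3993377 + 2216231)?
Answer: 10437444445232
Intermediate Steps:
(-3320165 + 5001019)*(3993377 + 2216231) = 1680854*6209608 = 10437444445232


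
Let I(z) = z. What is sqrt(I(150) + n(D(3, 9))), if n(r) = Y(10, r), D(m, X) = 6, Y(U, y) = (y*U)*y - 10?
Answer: 10*sqrt(5) ≈ 22.361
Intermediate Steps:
Y(U, y) = -10 + U*y**2 (Y(U, y) = (U*y)*y - 10 = U*y**2 - 10 = -10 + U*y**2)
n(r) = -10 + 10*r**2
sqrt(I(150) + n(D(3, 9))) = sqrt(150 + (-10 + 10*6**2)) = sqrt(150 + (-10 + 10*36)) = sqrt(150 + (-10 + 360)) = sqrt(150 + 350) = sqrt(500) = 10*sqrt(5)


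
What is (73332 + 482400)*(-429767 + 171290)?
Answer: -143643940164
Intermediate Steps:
(73332 + 482400)*(-429767 + 171290) = 555732*(-258477) = -143643940164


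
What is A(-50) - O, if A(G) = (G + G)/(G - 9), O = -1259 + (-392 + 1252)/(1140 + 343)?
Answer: 110256283/87497 ≈ 1260.1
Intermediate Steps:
O = -1866237/1483 (O = -1259 + 860/1483 = -1866237/1483 ≈ -1258.4)
A(G) = 2*G/(-9 + G) (A(G) = (2*G)/(-9 + G) = 2*G/(-9 + G))
A(-50) - O = 2*(-50)/(-9 - 50) - 1*(-1866237/1483) = 2*(-50)/(-59) + 1866237/1483 = 2*(-50)*(-1/59) + 1866237/1483 = 100/59 + 1866237/1483 = 110256283/87497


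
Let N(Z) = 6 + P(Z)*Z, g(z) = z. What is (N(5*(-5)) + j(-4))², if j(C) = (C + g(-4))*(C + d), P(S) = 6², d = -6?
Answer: 662596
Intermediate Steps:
P(S) = 36
N(Z) = 6 + 36*Z
j(C) = (-6 + C)*(-4 + C) (j(C) = (C - 4)*(C - 6) = (-4 + C)*(-6 + C) = (-6 + C)*(-4 + C))
(N(5*(-5)) + j(-4))² = ((6 + 36*(5*(-5))) + (24 + (-4)² - 10*(-4)))² = ((6 + 36*(-25)) + (24 + 16 + 40))² = ((6 - 900) + 80)² = (-894 + 80)² = (-814)² = 662596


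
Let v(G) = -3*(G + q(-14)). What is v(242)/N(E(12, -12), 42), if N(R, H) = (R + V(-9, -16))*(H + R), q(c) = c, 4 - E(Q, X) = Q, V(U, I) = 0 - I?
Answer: -171/68 ≈ -2.5147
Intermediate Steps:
V(U, I) = -I
E(Q, X) = 4 - Q
N(R, H) = (16 + R)*(H + R) (N(R, H) = (R - 1*(-16))*(H + R) = (R + 16)*(H + R) = (16 + R)*(H + R))
v(G) = 42 - 3*G (v(G) = -3*(G - 14) = -3*(-14 + G) = 42 - 3*G)
v(242)/N(E(12, -12), 42) = (42 - 3*242)/((4 - 1*12)² + 16*42 + 16*(4 - 1*12) + 42*(4 - 1*12)) = (42 - 726)/((4 - 12)² + 672 + 16*(4 - 12) + 42*(4 - 12)) = -684/((-8)² + 672 + 16*(-8) + 42*(-8)) = -684/(64 + 672 - 128 - 336) = -684/272 = -684*1/272 = -171/68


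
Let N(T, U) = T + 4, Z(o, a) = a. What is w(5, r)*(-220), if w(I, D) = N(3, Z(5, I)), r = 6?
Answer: -1540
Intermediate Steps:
N(T, U) = 4 + T
w(I, D) = 7 (w(I, D) = 4 + 3 = 7)
w(5, r)*(-220) = 7*(-220) = -1540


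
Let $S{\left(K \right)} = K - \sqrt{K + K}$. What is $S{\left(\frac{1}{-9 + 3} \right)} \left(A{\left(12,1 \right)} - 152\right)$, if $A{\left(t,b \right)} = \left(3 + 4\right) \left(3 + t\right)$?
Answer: $\frac{47}{6} + \frac{47 i \sqrt{3}}{3} \approx 7.8333 + 27.135 i$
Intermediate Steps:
$A{\left(t,b \right)} = 21 + 7 t$ ($A{\left(t,b \right)} = 7 \left(3 + t\right) = 21 + 7 t$)
$S{\left(K \right)} = K - \sqrt{2} \sqrt{K}$ ($S{\left(K \right)} = K - \sqrt{2 K} = K - \sqrt{2} \sqrt{K}$)
$S{\left(\frac{1}{-9 + 3} \right)} \left(A{\left(12,1 \right)} - 152\right) = \left(\frac{1}{-9 + 3} - \sqrt{2} \sqrt{\frac{1}{-9 + 3}}\right) \left(\left(21 + 7 \cdot 12\right) - 152\right) = \left(\frac{1}{-6} - \sqrt{2} \sqrt{\frac{1}{-6}}\right) \left(\left(21 + 84\right) - 152\right) = \left(- \frac{1}{6} - \sqrt{2} \sqrt{- \frac{1}{6}}\right) \left(105 - 152\right) = \left(- \frac{1}{6} - \sqrt{2} \frac{i \sqrt{6}}{6}\right) \left(-47\right) = \left(- \frac{1}{6} - \frac{i \sqrt{3}}{3}\right) \left(-47\right) = \frac{47}{6} + \frac{47 i \sqrt{3}}{3}$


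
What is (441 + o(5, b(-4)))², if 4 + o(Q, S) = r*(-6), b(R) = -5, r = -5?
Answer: 218089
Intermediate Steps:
o(Q, S) = 26 (o(Q, S) = -4 - 5*(-6) = -4 + 30 = 26)
(441 + o(5, b(-4)))² = (441 + 26)² = 467² = 218089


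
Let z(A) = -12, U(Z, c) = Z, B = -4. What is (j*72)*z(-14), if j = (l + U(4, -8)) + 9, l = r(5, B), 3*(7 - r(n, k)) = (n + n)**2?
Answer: 11520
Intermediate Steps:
r(n, k) = 7 - 4*n**2/3 (r(n, k) = 7 - (n + n)**2/3 = 7 - 4*n**2/3)
l = -79/3 (l = 7 - 4/3*5**2 = 7 - 4/3*25 = 7 - 100/3 = -79/3 ≈ -26.333)
j = -40/3 (j = (-79/3 + 4) + 9 = -67/3 + 9 = -40/3 ≈ -13.333)
(j*72)*z(-14) = -40/3*72*(-12) = -960*(-12) = 11520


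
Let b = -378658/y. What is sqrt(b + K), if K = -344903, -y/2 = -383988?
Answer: I*sqrt(12713727722920521)/191994 ≈ 587.29*I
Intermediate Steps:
y = 767976 (y = -2*(-383988) = 767976)
b = -189329/383988 (b = -378658/767976 = -378658*1/767976 = -189329/383988 ≈ -0.49306)
sqrt(b + K) = sqrt(-189329/383988 - 344903) = sqrt(-132438802493/383988) = I*sqrt(12713727722920521)/191994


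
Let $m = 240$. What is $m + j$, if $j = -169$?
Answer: $71$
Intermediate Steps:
$m + j = 240 - 169 = 71$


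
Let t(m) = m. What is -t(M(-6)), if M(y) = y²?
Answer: -36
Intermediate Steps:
-t(M(-6)) = -1*(-6)² = -1*36 = -36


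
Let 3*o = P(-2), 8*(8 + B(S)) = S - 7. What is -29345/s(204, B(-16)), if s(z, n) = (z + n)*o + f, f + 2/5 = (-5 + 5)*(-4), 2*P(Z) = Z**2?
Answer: -586900/2567 ≈ -228.63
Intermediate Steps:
P(Z) = Z**2/2
B(S) = -71/8 + S/8 (B(S) = -8 + (S - 7)/8 = -8 + (-7 + S)/8 = -8 + (-7/8 + S/8) = -71/8 + S/8)
o = 2/3 (o = ((1/2)*(-2)**2)/3 = ((1/2)*4)/3 = (1/3)*2 = 2/3 ≈ 0.66667)
f = -2/5 (f = -2/5 + (-5 + 5)*(-4) = -2/5 + 0*(-4) = -2/5 + 0 = -2/5 ≈ -0.40000)
s(z, n) = -2/5 + 2*n/3 + 2*z/3 (s(z, n) = (z + n)*(2/3) - 2/5 = (n + z)*(2/3) - 2/5 = (2*n/3 + 2*z/3) - 2/5 = -2/5 + 2*n/3 + 2*z/3)
-29345/s(204, B(-16)) = -29345/(-2/5 + 2*(-71/8 + (1/8)*(-16))/3 + (2/3)*204) = -29345/(-2/5 + 2*(-71/8 - 2)/3 + 136) = -29345/(-2/5 + (2/3)*(-87/8) + 136) = -29345/(-2/5 - 29/4 + 136) = -29345/2567/20 = -29345*20/2567 = -586900/2567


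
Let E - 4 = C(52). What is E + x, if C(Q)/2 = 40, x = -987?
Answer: -903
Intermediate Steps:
C(Q) = 80 (C(Q) = 2*40 = 80)
E = 84 (E = 4 + 80 = 84)
E + x = 84 - 987 = -903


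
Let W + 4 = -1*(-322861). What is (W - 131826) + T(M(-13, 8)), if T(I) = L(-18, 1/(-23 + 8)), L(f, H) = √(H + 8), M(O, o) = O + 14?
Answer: 191031 + √1785/15 ≈ 1.9103e+5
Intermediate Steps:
W = 322857 (W = -4 - 1*(-322861) = -4 + 322861 = 322857)
M(O, o) = 14 + O
L(f, H) = √(8 + H)
T(I) = √1785/15 (T(I) = √(8 + 1/(-23 + 8)) = √(8 + 1/(-15)) = √(8 - 1/15) = √(119/15) = √1785/15)
(W - 131826) + T(M(-13, 8)) = (322857 - 131826) + √1785/15 = 191031 + √1785/15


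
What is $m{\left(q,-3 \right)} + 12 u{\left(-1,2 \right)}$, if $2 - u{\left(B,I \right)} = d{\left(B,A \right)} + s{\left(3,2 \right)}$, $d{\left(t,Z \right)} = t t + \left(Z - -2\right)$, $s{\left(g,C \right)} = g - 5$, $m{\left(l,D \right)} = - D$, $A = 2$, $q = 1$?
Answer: $-9$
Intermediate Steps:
$s{\left(g,C \right)} = -5 + g$
$d{\left(t,Z \right)} = 2 + Z + t^{2}$ ($d{\left(t,Z \right)} = t^{2} + \left(Z + 2\right) = t^{2} + \left(2 + Z\right) = 2 + Z + t^{2}$)
$u{\left(B,I \right)} = - B^{2}$ ($u{\left(B,I \right)} = 2 - \left(\left(2 + 2 + B^{2}\right) + \left(-5 + 3\right)\right) = 2 - \left(\left(4 + B^{2}\right) - 2\right) = 2 - \left(2 + B^{2}\right) = - B^{2}$)
$m{\left(q,-3 \right)} + 12 u{\left(-1,2 \right)} = \left(-1\right) \left(-3\right) + 12 \left(- \left(-1\right)^{2}\right) = 3 + 12 \left(\left(-1\right) 1\right) = 3 + 12 \left(-1\right) = 3 - 12 = -9$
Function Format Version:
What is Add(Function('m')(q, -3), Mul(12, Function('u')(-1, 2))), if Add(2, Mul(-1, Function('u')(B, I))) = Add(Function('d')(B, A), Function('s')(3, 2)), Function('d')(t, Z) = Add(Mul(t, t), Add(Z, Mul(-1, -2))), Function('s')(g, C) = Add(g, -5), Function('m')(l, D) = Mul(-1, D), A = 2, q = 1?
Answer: -9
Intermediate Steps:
Function('s')(g, C) = Add(-5, g)
Function('d')(t, Z) = Add(2, Z, Pow(t, 2)) (Function('d')(t, Z) = Add(Pow(t, 2), Add(Z, 2)) = Add(Pow(t, 2), Add(2, Z)) = Add(2, Z, Pow(t, 2)))
Function('u')(B, I) = Mul(-1, Pow(B, 2)) (Function('u')(B, I) = Add(2, Mul(-1, Add(Add(2, 2, Pow(B, 2)), Add(-5, 3)))) = Add(2, Mul(-1, Add(Add(4, Pow(B, 2)), -2))) = Add(2, Mul(-1, Add(2, Pow(B, 2)))) = Add(2, Add(-2, Mul(-1, Pow(B, 2)))) = Mul(-1, Pow(B, 2)))
Add(Function('m')(q, -3), Mul(12, Function('u')(-1, 2))) = Add(Mul(-1, -3), Mul(12, Mul(-1, Pow(-1, 2)))) = Add(3, Mul(12, Mul(-1, 1))) = Add(3, Mul(12, -1)) = Add(3, -12) = -9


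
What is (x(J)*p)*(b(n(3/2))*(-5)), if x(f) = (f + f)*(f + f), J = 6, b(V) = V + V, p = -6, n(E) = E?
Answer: 12960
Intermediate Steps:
b(V) = 2*V
x(f) = 4*f² (x(f) = (2*f)*(2*f) = 4*f²)
(x(J)*p)*(b(n(3/2))*(-5)) = ((4*6²)*(-6))*((2*(3/2))*(-5)) = ((4*36)*(-6))*((2*(3*(½)))*(-5)) = (144*(-6))*((2*(3/2))*(-5)) = -2592*(-5) = -864*(-15) = 12960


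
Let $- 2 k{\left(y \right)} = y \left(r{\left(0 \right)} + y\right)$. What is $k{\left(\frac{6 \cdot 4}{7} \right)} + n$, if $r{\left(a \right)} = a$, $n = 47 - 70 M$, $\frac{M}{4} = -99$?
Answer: $\frac{1360295}{49} \approx 27761.0$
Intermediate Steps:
$M = -396$ ($M = 4 \left(-99\right) = -396$)
$n = 27767$ ($n = 47 - -27720 = 47 + 27720 = 27767$)
$k{\left(y \right)} = - \frac{y^{2}}{2}$ ($k{\left(y \right)} = - \frac{y \left(0 + y\right)}{2} = - \frac{y y}{2} = - \frac{y^{2}}{2}$)
$k{\left(\frac{6 \cdot 4}{7} \right)} + n = - \frac{\left(\frac{6 \cdot 4}{7}\right)^{2}}{2} + 27767 = - \frac{\left(24 \cdot \frac{1}{7}\right)^{2}}{2} + 27767 = - \frac{\left(\frac{24}{7}\right)^{2}}{2} + 27767 = \left(- \frac{1}{2}\right) \frac{576}{49} + 27767 = - \frac{288}{49} + 27767 = \frac{1360295}{49}$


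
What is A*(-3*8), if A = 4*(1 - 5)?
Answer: 384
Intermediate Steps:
A = -16 (A = 4*(-4) = -16)
A*(-3*8) = -(-48)*8 = -16*(-24) = 384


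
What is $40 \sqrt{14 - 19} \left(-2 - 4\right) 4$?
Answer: $- 960 i \sqrt{5} \approx - 2146.6 i$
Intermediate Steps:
$40 \sqrt{14 - 19} \left(-2 - 4\right) 4 = 40 \sqrt{-5} \left(\left(-6\right) 4\right) = 40 i \sqrt{5} \left(-24\right) = - 960 i \sqrt{5}$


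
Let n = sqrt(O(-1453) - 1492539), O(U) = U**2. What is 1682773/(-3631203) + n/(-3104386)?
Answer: -1682773/3631203 - sqrt(618670)/3104386 ≈ -0.46367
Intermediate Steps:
n = sqrt(618670) (n = sqrt((-1453)**2 - 1492539) = sqrt(2111209 - 1492539) = sqrt(618670) ≈ 786.56)
1682773/(-3631203) + n/(-3104386) = 1682773/(-3631203) + sqrt(618670)/(-3104386) = 1682773*(-1/3631203) + sqrt(618670)*(-1/3104386) = -1682773/3631203 - sqrt(618670)/3104386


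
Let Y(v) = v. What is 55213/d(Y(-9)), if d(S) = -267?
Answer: -55213/267 ≈ -206.79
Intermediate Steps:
55213/d(Y(-9)) = 55213/(-267) = 55213*(-1/267) = -55213/267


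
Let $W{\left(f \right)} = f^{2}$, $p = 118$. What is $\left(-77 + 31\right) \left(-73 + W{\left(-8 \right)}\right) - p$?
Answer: $296$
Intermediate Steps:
$\left(-77 + 31\right) \left(-73 + W{\left(-8 \right)}\right) - p = \left(-77 + 31\right) \left(-73 + \left(-8\right)^{2}\right) - 118 = - 46 \left(-73 + 64\right) - 118 = \left(-46\right) \left(-9\right) - 118 = 414 - 118 = 296$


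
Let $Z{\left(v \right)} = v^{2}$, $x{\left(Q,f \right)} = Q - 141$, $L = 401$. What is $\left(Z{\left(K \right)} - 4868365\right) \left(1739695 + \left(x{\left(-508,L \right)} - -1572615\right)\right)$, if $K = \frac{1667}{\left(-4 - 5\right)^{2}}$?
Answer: $- \frac{35256565461386012}{2187} \approx -1.6121 \cdot 10^{13}$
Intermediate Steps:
$x{\left(Q,f \right)} = -141 + Q$
$K = \frac{1667}{81}$ ($K = \frac{1667}{\left(-9\right)^{2}} = \frac{1667}{81} \approx 20.58$)
$\left(Z{\left(K \right)} - 4868365\right) \left(1739695 + \left(x{\left(-508,L \right)} - -1572615\right)\right) = \left(\left(\frac{1667}{81}\right)^{2} - 4868365\right) \left(1739695 - -1571966\right) = \left(\frac{2778889}{6561} - 4868365\right) \left(1739695 + \left(-649 + 1572615\right)\right) = - \frac{31938563876 \left(1739695 + 1571966\right)}{6561} = \left(- \frac{31938563876}{6561}\right) 3311661 = - \frac{35256565461386012}{2187}$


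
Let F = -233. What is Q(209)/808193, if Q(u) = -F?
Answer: 233/808193 ≈ 0.00028830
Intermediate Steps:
Q(u) = 233 (Q(u) = -1*(-233) = 233)
Q(209)/808193 = 233/808193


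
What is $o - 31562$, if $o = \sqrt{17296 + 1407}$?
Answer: $-31562 + \sqrt{18703} \approx -31425.0$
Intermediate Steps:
$o = \sqrt{18703} \approx 136.76$
$o - 31562 = \sqrt{18703} - 31562 = -31562 + \sqrt{18703}$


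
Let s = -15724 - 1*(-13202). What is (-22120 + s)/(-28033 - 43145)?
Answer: 4107/11863 ≈ 0.34620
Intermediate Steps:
s = -2522 (s = -15724 + 13202 = -2522)
(-22120 + s)/(-28033 - 43145) = (-22120 - 2522)/(-28033 - 43145) = -24642/(-71178) = -24642*(-1/71178) = 4107/11863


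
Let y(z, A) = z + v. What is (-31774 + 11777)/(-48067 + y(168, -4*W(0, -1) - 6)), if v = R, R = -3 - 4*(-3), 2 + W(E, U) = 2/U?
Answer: 19997/47890 ≈ 0.41756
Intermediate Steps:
W(E, U) = -2 + 2/U
R = 9 (R = -3 + 12 = 9)
v = 9
y(z, A) = 9 + z (y(z, A) = z + 9 = 9 + z)
(-31774 + 11777)/(-48067 + y(168, -4*W(0, -1) - 6)) = (-31774 + 11777)/(-48067 + (9 + 168)) = -19997/(-48067 + 177) = -19997/(-47890) = -19997*(-1/47890) = 19997/47890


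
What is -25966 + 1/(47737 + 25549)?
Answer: -1902944275/73286 ≈ -25966.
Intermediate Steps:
-25966 + 1/(47737 + 25549) = -25966 + 1/73286 = -1902944275/73286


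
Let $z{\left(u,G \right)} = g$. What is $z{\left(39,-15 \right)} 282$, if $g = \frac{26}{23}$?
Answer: $\frac{7332}{23} \approx 318.78$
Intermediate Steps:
$g = \frac{26}{23}$ ($g = 26 \cdot \frac{1}{23} = \frac{26}{23} \approx 1.1304$)
$z{\left(u,G \right)} = \frac{26}{23}$
$z{\left(39,-15 \right)} 282 = \frac{26}{23} \cdot 282 = \frac{7332}{23}$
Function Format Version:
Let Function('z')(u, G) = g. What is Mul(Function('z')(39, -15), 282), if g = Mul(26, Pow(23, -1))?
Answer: Rational(7332, 23) ≈ 318.78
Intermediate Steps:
g = Rational(26, 23) (g = Mul(26, Rational(1, 23)) = Rational(26, 23) ≈ 1.1304)
Function('z')(u, G) = Rational(26, 23)
Mul(Function('z')(39, -15), 282) = Mul(Rational(26, 23), 282) = Rational(7332, 23)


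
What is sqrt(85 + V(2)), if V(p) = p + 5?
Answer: 2*sqrt(23) ≈ 9.5917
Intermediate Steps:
V(p) = 5 + p
sqrt(85 + V(2)) = sqrt(85 + (5 + 2)) = sqrt(85 + 7) = sqrt(92) = 2*sqrt(23)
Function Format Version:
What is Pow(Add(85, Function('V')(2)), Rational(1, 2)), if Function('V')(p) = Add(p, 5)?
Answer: Mul(2, Pow(23, Rational(1, 2))) ≈ 9.5917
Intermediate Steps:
Function('V')(p) = Add(5, p)
Pow(Add(85, Function('V')(2)), Rational(1, 2)) = Pow(Add(85, Add(5, 2)), Rational(1, 2)) = Pow(Add(85, 7), Rational(1, 2)) = Pow(92, Rational(1, 2)) = Mul(2, Pow(23, Rational(1, 2)))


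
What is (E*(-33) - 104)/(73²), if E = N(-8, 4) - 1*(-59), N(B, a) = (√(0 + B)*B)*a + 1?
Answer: -2084/5329 + 2112*I*√2/5329 ≈ -0.39107 + 0.56048*I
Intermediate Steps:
N(B, a) = 1 + a*B^(3/2) (N(B, a) = (√B*B)*a + 1 = B^(3/2)*a + 1 = a*B^(3/2) + 1 = 1 + a*B^(3/2))
E = 60 - 64*I*√2 (E = (1 + 4*(-8)^(3/2)) - 1*(-59) = (1 + 4*(-16*I*√2)) + 59 = (1 - 64*I*√2) + 59 = 60 - 64*I*√2 ≈ 60.0 - 90.51*I)
(E*(-33) - 104)/(73²) = ((60 - 64*I*√2)*(-33) - 104)/(73²) = ((-1980 + 2112*I*√2) - 104)/5329 = (-2084 + 2112*I*√2)*(1/5329) = -2084/5329 + 2112*I*√2/5329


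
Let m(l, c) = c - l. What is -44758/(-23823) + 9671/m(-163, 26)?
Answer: 26539055/500283 ≈ 53.048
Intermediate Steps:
-44758/(-23823) + 9671/m(-163, 26) = -44758/(-23823) + 9671/(26 - 1*(-163)) = -44758*(-1/23823) + 9671/(26 + 163) = 44758/23823 + 9671/189 = 26539055/500283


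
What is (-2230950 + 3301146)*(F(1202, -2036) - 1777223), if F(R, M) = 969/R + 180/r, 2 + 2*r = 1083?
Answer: -1235677492007643666/649681 ≈ -1.9020e+12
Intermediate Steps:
r = 1081/2 (r = -1 + (½)*1083 = -1 + 1083/2 = 1081/2 ≈ 540.50)
F(R, M) = 360/1081 + 969/R (F(R, M) = 969/R + 180/(1081/2) = 969/R + 180*(2/1081) = 969/R + 360/1081 = 360/1081 + 969/R)
(-2230950 + 3301146)*(F(1202, -2036) - 1777223) = (-2230950 + 3301146)*((360/1081 + 969/1202) - 1777223) = 1070196*((360/1081 + 969*(1/1202)) - 1777223) = 1070196*((360/1081 + 969/1202) - 1777223) = 1070196*(1480209/1299362 - 1777223) = 1070196*(-2309254551517/1299362) = -1235677492007643666/649681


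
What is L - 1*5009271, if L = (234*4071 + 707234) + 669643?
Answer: -2679780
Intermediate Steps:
L = 2329491 (L = (952614 + 707234) + 669643 = 1659848 + 669643 = 2329491)
L - 1*5009271 = 2329491 - 1*5009271 = 2329491 - 5009271 = -2679780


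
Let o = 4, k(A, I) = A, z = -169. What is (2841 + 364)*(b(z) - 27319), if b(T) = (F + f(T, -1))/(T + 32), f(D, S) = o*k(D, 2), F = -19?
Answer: -11993135640/137 ≈ -8.7541e+7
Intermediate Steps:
f(D, S) = 4*D
b(T) = (-19 + 4*T)/(32 + T) (b(T) = (-19 + 4*T)/(T + 32) = (-19 + 4*T)/(32 + T))
(2841 + 364)*(b(z) - 27319) = (2841 + 364)*((-19 + 4*(-169))/(32 - 169) - 27319) = 3205*((-19 - 676)/(-137) - 27319) = 3205*(-1/137*(-695) - 27319) = 3205*(695/137 - 27319) = 3205*(-3742008/137) = -11993135640/137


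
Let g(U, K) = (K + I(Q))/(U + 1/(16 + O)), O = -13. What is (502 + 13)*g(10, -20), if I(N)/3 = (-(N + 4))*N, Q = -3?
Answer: -16995/31 ≈ -548.23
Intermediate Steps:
I(N) = 3*N*(-4 - N) (I(N) = 3*((-(N + 4))*N) = 3*((-(4 + N))*N) = 3*((-4 - N)*N) = 3*(N*(-4 - N)) = 3*N*(-4 - N))
g(U, K) = (9 + K)/(⅓ + U) (g(U, K) = (K - 3*(-3)*(4 - 3))/(U + 1/(16 - 13)) = (K - 3*(-3)*1)/(U + 1/3) = (K + 9)/(U + ⅓) = (9 + K)/(⅓ + U))
(502 + 13)*g(10, -20) = (502 + 13)*(3*(9 - 20)/(1 + 3*10)) = 515*(3*(-11)/(1 + 30)) = 515*(3*(-11)/31) = 515*(3*(1/31)*(-11)) = 515*(-33/31) = -16995/31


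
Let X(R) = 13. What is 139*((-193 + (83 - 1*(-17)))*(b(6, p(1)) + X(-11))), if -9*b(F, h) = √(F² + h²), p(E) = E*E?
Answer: -168051 + 4309*√37/3 ≈ -1.5931e+5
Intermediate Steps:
p(E) = E²
b(F, h) = -√(F² + h²)/9
139*((-193 + (83 - 1*(-17)))*(b(6, p(1)) + X(-11))) = 139*((-193 + (83 - 1*(-17)))*(-√(6² + (1²)²)/9 + 13)) = 139*((-193 + (83 + 17))*(-√(36 + 1²)/9 + 13)) = 139*((-193 + 100)*(-√(36 + 1)/9 + 13)) = 139*(-93*(-√37/9 + 13)) = 139*(-93*(13 - √37/9)) = 139*(-1209 + 31*√37/3) = -168051 + 4309*√37/3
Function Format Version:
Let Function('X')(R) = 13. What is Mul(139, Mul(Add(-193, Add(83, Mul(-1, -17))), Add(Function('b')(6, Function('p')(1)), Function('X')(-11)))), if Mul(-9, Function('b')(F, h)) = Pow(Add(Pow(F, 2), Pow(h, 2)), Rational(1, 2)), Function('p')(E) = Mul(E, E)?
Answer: Add(-168051, Mul(Rational(4309, 3), Pow(37, Rational(1, 2)))) ≈ -1.5931e+5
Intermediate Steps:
Function('p')(E) = Pow(E, 2)
Function('b')(F, h) = Mul(Rational(-1, 9), Pow(Add(Pow(F, 2), Pow(h, 2)), Rational(1, 2)))
Mul(139, Mul(Add(-193, Add(83, Mul(-1, -17))), Add(Function('b')(6, Function('p')(1)), Function('X')(-11)))) = Mul(139, Mul(Add(-193, Add(83, Mul(-1, -17))), Add(Mul(Rational(-1, 9), Pow(Add(Pow(6, 2), Pow(Pow(1, 2), 2)), Rational(1, 2))), 13))) = Mul(139, Mul(Add(-193, Add(83, 17)), Add(Mul(Rational(-1, 9), Pow(Add(36, Pow(1, 2)), Rational(1, 2))), 13))) = Mul(139, Mul(Add(-193, 100), Add(Mul(Rational(-1, 9), Pow(Add(36, 1), Rational(1, 2))), 13))) = Mul(139, Mul(-93, Add(Mul(Rational(-1, 9), Pow(37, Rational(1, 2))), 13))) = Mul(139, Mul(-93, Add(13, Mul(Rational(-1, 9), Pow(37, Rational(1, 2)))))) = Mul(139, Add(-1209, Mul(Rational(31, 3), Pow(37, Rational(1, 2))))) = Add(-168051, Mul(Rational(4309, 3), Pow(37, Rational(1, 2))))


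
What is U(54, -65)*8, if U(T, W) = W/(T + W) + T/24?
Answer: 718/11 ≈ 65.273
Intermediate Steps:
U(T, W) = T/24 + W/(T + W) (U(T, W) = W/(T + W) + T*(1/24) = W/(T + W) + T/24 = T/24 + W/(T + W))
U(54, -65)*8 = ((-65 + (1/24)*54² + (1/24)*54*(-65))/(54 - 65))*8 = ((-65 + (1/24)*2916 - 585/4)/(-11))*8 = -(-65 + 243/2 - 585/4)/11*8 = -1/11*(-359/4)*8 = (359/44)*8 = 718/11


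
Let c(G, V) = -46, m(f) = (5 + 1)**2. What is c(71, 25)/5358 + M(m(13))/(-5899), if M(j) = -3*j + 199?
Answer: -379466/15803421 ≈ -0.024012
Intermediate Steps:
m(f) = 36 (m(f) = 6**2 = 36)
M(j) = 199 - 3*j
c(71, 25)/5358 + M(m(13))/(-5899) = -46/5358 + (199 - 3*36)/(-5899) = -46*1/5358 + (199 - 108)*(-1/5899) = -23/2679 + 91*(-1/5899) = -23/2679 - 91/5899 = -379466/15803421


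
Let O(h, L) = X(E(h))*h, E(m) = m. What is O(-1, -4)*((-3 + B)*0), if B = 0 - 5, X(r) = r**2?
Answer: 0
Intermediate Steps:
O(h, L) = h**3 (O(h, L) = h**2*h = h**3)
B = -5
O(-1, -4)*((-3 + B)*0) = (-1)**3*((-3 - 5)*0) = -(-8)*0 = -1*0 = 0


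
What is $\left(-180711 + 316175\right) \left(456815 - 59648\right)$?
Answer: $53801830488$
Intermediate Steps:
$\left(-180711 + 316175\right) \left(456815 - 59648\right) = 135464 \left(456815 - 59648\right) = 135464 \cdot 397167 = 53801830488$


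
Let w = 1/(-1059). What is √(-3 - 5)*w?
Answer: -2*I*√2/1059 ≈ -0.0026708*I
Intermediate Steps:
w = -1/1059 ≈ -0.00094429
√(-3 - 5)*w = √(-3 - 5)*(-1/1059) = √(-8)*(-1/1059) = (2*I*√2)*(-1/1059) = -2*I*√2/1059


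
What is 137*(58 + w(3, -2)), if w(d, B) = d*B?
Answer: 7124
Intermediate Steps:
w(d, B) = B*d
137*(58 + w(3, -2)) = 137*(58 - 2*3) = 137*(58 - 6) = 137*52 = 7124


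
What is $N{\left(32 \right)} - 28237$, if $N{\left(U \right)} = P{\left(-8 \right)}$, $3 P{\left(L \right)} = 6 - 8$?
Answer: $- \frac{84713}{3} \approx -28238.0$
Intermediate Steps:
$P{\left(L \right)} = - \frac{2}{3}$ ($P{\left(L \right)} = \frac{6 - 8}{3} = \frac{1}{3} \left(-2\right) = - \frac{2}{3}$)
$N{\left(U \right)} = - \frac{2}{3}$
$N{\left(32 \right)} - 28237 = - \frac{2}{3} - 28237 = - \frac{84713}{3}$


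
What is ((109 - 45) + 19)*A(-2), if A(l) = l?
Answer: -166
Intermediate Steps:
((109 - 45) + 19)*A(-2) = ((109 - 45) + 19)*(-2) = (64 + 19)*(-2) = 83*(-2) = -166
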